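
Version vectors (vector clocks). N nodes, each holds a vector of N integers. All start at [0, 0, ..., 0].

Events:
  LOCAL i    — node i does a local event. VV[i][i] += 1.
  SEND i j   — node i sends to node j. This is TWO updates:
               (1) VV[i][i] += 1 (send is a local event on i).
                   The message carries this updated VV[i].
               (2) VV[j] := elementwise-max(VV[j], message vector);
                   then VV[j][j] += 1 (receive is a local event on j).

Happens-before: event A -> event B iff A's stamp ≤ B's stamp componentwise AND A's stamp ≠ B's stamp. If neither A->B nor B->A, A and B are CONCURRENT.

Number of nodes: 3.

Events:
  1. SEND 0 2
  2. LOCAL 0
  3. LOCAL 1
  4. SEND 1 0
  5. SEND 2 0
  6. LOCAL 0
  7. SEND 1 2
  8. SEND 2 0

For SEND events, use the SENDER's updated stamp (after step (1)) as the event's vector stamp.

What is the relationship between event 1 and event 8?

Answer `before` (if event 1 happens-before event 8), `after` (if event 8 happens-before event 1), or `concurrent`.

Answer: before

Derivation:
Initial: VV[0]=[0, 0, 0]
Initial: VV[1]=[0, 0, 0]
Initial: VV[2]=[0, 0, 0]
Event 1: SEND 0->2: VV[0][0]++ -> VV[0]=[1, 0, 0], msg_vec=[1, 0, 0]; VV[2]=max(VV[2],msg_vec) then VV[2][2]++ -> VV[2]=[1, 0, 1]
Event 2: LOCAL 0: VV[0][0]++ -> VV[0]=[2, 0, 0]
Event 3: LOCAL 1: VV[1][1]++ -> VV[1]=[0, 1, 0]
Event 4: SEND 1->0: VV[1][1]++ -> VV[1]=[0, 2, 0], msg_vec=[0, 2, 0]; VV[0]=max(VV[0],msg_vec) then VV[0][0]++ -> VV[0]=[3, 2, 0]
Event 5: SEND 2->0: VV[2][2]++ -> VV[2]=[1, 0, 2], msg_vec=[1, 0, 2]; VV[0]=max(VV[0],msg_vec) then VV[0][0]++ -> VV[0]=[4, 2, 2]
Event 6: LOCAL 0: VV[0][0]++ -> VV[0]=[5, 2, 2]
Event 7: SEND 1->2: VV[1][1]++ -> VV[1]=[0, 3, 0], msg_vec=[0, 3, 0]; VV[2]=max(VV[2],msg_vec) then VV[2][2]++ -> VV[2]=[1, 3, 3]
Event 8: SEND 2->0: VV[2][2]++ -> VV[2]=[1, 3, 4], msg_vec=[1, 3, 4]; VV[0]=max(VV[0],msg_vec) then VV[0][0]++ -> VV[0]=[6, 3, 4]
Event 1 stamp: [1, 0, 0]
Event 8 stamp: [1, 3, 4]
[1, 0, 0] <= [1, 3, 4]? True
[1, 3, 4] <= [1, 0, 0]? False
Relation: before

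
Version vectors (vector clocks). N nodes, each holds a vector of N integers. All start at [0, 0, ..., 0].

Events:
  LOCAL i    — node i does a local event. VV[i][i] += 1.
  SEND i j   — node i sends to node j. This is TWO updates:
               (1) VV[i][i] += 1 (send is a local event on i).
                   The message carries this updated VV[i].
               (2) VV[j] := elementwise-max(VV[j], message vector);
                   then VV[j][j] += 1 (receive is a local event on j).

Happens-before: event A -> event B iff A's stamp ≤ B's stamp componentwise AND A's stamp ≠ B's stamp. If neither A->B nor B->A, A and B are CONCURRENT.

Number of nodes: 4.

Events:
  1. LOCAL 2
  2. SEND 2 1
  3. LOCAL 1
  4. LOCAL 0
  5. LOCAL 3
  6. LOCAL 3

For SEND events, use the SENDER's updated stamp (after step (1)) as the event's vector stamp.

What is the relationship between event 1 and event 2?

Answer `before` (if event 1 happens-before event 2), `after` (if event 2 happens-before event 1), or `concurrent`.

Answer: before

Derivation:
Initial: VV[0]=[0, 0, 0, 0]
Initial: VV[1]=[0, 0, 0, 0]
Initial: VV[2]=[0, 0, 0, 0]
Initial: VV[3]=[0, 0, 0, 0]
Event 1: LOCAL 2: VV[2][2]++ -> VV[2]=[0, 0, 1, 0]
Event 2: SEND 2->1: VV[2][2]++ -> VV[2]=[0, 0, 2, 0], msg_vec=[0, 0, 2, 0]; VV[1]=max(VV[1],msg_vec) then VV[1][1]++ -> VV[1]=[0, 1, 2, 0]
Event 3: LOCAL 1: VV[1][1]++ -> VV[1]=[0, 2, 2, 0]
Event 4: LOCAL 0: VV[0][0]++ -> VV[0]=[1, 0, 0, 0]
Event 5: LOCAL 3: VV[3][3]++ -> VV[3]=[0, 0, 0, 1]
Event 6: LOCAL 3: VV[3][3]++ -> VV[3]=[0, 0, 0, 2]
Event 1 stamp: [0, 0, 1, 0]
Event 2 stamp: [0, 0, 2, 0]
[0, 0, 1, 0] <= [0, 0, 2, 0]? True
[0, 0, 2, 0] <= [0, 0, 1, 0]? False
Relation: before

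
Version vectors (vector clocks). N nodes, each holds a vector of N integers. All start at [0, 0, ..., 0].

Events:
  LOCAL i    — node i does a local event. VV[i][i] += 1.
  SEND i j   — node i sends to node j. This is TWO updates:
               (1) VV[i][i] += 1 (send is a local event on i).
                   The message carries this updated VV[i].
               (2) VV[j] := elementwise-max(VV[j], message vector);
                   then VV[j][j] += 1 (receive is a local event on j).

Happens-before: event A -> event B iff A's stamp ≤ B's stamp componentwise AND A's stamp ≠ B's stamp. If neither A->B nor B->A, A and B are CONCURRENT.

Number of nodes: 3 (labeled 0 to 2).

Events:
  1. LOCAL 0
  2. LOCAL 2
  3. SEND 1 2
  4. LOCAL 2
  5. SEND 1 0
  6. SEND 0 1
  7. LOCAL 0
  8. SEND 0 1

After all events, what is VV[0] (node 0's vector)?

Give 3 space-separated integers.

Answer: 5 2 0

Derivation:
Initial: VV[0]=[0, 0, 0]
Initial: VV[1]=[0, 0, 0]
Initial: VV[2]=[0, 0, 0]
Event 1: LOCAL 0: VV[0][0]++ -> VV[0]=[1, 0, 0]
Event 2: LOCAL 2: VV[2][2]++ -> VV[2]=[0, 0, 1]
Event 3: SEND 1->2: VV[1][1]++ -> VV[1]=[0, 1, 0], msg_vec=[0, 1, 0]; VV[2]=max(VV[2],msg_vec) then VV[2][2]++ -> VV[2]=[0, 1, 2]
Event 4: LOCAL 2: VV[2][2]++ -> VV[2]=[0, 1, 3]
Event 5: SEND 1->0: VV[1][1]++ -> VV[1]=[0, 2, 0], msg_vec=[0, 2, 0]; VV[0]=max(VV[0],msg_vec) then VV[0][0]++ -> VV[0]=[2, 2, 0]
Event 6: SEND 0->1: VV[0][0]++ -> VV[0]=[3, 2, 0], msg_vec=[3, 2, 0]; VV[1]=max(VV[1],msg_vec) then VV[1][1]++ -> VV[1]=[3, 3, 0]
Event 7: LOCAL 0: VV[0][0]++ -> VV[0]=[4, 2, 0]
Event 8: SEND 0->1: VV[0][0]++ -> VV[0]=[5, 2, 0], msg_vec=[5, 2, 0]; VV[1]=max(VV[1],msg_vec) then VV[1][1]++ -> VV[1]=[5, 4, 0]
Final vectors: VV[0]=[5, 2, 0]; VV[1]=[5, 4, 0]; VV[2]=[0, 1, 3]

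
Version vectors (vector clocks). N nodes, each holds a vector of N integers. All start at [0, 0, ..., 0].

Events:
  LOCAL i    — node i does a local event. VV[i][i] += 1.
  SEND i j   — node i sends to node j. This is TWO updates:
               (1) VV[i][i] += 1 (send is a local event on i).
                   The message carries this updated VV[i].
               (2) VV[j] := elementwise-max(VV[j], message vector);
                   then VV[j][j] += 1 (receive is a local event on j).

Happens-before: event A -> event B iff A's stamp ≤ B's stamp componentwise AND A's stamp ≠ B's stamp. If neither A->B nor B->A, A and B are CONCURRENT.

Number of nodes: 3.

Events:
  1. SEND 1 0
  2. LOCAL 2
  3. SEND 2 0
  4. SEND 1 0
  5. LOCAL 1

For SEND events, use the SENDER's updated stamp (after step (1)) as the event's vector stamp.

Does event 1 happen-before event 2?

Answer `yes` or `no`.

Initial: VV[0]=[0, 0, 0]
Initial: VV[1]=[0, 0, 0]
Initial: VV[2]=[0, 0, 0]
Event 1: SEND 1->0: VV[1][1]++ -> VV[1]=[0, 1, 0], msg_vec=[0, 1, 0]; VV[0]=max(VV[0],msg_vec) then VV[0][0]++ -> VV[0]=[1, 1, 0]
Event 2: LOCAL 2: VV[2][2]++ -> VV[2]=[0, 0, 1]
Event 3: SEND 2->0: VV[2][2]++ -> VV[2]=[0, 0, 2], msg_vec=[0, 0, 2]; VV[0]=max(VV[0],msg_vec) then VV[0][0]++ -> VV[0]=[2, 1, 2]
Event 4: SEND 1->0: VV[1][1]++ -> VV[1]=[0, 2, 0], msg_vec=[0, 2, 0]; VV[0]=max(VV[0],msg_vec) then VV[0][0]++ -> VV[0]=[3, 2, 2]
Event 5: LOCAL 1: VV[1][1]++ -> VV[1]=[0, 3, 0]
Event 1 stamp: [0, 1, 0]
Event 2 stamp: [0, 0, 1]
[0, 1, 0] <= [0, 0, 1]? False. Equal? False. Happens-before: False

Answer: no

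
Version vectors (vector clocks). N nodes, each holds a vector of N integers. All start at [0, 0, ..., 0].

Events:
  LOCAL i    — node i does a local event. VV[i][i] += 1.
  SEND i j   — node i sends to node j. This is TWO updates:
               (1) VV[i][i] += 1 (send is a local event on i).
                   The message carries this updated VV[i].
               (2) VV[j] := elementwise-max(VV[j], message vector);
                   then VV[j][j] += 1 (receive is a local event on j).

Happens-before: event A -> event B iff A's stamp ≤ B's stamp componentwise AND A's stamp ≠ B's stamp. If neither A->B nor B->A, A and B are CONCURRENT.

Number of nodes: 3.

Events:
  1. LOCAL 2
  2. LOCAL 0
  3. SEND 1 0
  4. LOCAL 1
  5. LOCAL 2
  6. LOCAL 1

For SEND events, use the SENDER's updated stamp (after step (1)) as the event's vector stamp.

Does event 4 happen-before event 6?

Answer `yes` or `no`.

Initial: VV[0]=[0, 0, 0]
Initial: VV[1]=[0, 0, 0]
Initial: VV[2]=[0, 0, 0]
Event 1: LOCAL 2: VV[2][2]++ -> VV[2]=[0, 0, 1]
Event 2: LOCAL 0: VV[0][0]++ -> VV[0]=[1, 0, 0]
Event 3: SEND 1->0: VV[1][1]++ -> VV[1]=[0, 1, 0], msg_vec=[0, 1, 0]; VV[0]=max(VV[0],msg_vec) then VV[0][0]++ -> VV[0]=[2, 1, 0]
Event 4: LOCAL 1: VV[1][1]++ -> VV[1]=[0, 2, 0]
Event 5: LOCAL 2: VV[2][2]++ -> VV[2]=[0, 0, 2]
Event 6: LOCAL 1: VV[1][1]++ -> VV[1]=[0, 3, 0]
Event 4 stamp: [0, 2, 0]
Event 6 stamp: [0, 3, 0]
[0, 2, 0] <= [0, 3, 0]? True. Equal? False. Happens-before: True

Answer: yes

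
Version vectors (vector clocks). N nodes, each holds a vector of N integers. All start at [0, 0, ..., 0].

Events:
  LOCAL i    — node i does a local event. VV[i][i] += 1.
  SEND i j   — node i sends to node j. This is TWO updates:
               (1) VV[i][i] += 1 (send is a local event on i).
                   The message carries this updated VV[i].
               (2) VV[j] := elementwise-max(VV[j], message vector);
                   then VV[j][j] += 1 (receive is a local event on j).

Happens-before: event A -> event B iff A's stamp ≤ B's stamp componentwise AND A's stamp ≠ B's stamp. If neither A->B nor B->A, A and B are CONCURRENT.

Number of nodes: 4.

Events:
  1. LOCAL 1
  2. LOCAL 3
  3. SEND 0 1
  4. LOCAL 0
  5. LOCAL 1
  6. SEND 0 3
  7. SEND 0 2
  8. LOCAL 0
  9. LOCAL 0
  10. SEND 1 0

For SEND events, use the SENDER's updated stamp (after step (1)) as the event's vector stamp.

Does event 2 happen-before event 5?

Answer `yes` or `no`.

Initial: VV[0]=[0, 0, 0, 0]
Initial: VV[1]=[0, 0, 0, 0]
Initial: VV[2]=[0, 0, 0, 0]
Initial: VV[3]=[0, 0, 0, 0]
Event 1: LOCAL 1: VV[1][1]++ -> VV[1]=[0, 1, 0, 0]
Event 2: LOCAL 3: VV[3][3]++ -> VV[3]=[0, 0, 0, 1]
Event 3: SEND 0->1: VV[0][0]++ -> VV[0]=[1, 0, 0, 0], msg_vec=[1, 0, 0, 0]; VV[1]=max(VV[1],msg_vec) then VV[1][1]++ -> VV[1]=[1, 2, 0, 0]
Event 4: LOCAL 0: VV[0][0]++ -> VV[0]=[2, 0, 0, 0]
Event 5: LOCAL 1: VV[1][1]++ -> VV[1]=[1, 3, 0, 0]
Event 6: SEND 0->3: VV[0][0]++ -> VV[0]=[3, 0, 0, 0], msg_vec=[3, 0, 0, 0]; VV[3]=max(VV[3],msg_vec) then VV[3][3]++ -> VV[3]=[3, 0, 0, 2]
Event 7: SEND 0->2: VV[0][0]++ -> VV[0]=[4, 0, 0, 0], msg_vec=[4, 0, 0, 0]; VV[2]=max(VV[2],msg_vec) then VV[2][2]++ -> VV[2]=[4, 0, 1, 0]
Event 8: LOCAL 0: VV[0][0]++ -> VV[0]=[5, 0, 0, 0]
Event 9: LOCAL 0: VV[0][0]++ -> VV[0]=[6, 0, 0, 0]
Event 10: SEND 1->0: VV[1][1]++ -> VV[1]=[1, 4, 0, 0], msg_vec=[1, 4, 0, 0]; VV[0]=max(VV[0],msg_vec) then VV[0][0]++ -> VV[0]=[7, 4, 0, 0]
Event 2 stamp: [0, 0, 0, 1]
Event 5 stamp: [1, 3, 0, 0]
[0, 0, 0, 1] <= [1, 3, 0, 0]? False. Equal? False. Happens-before: False

Answer: no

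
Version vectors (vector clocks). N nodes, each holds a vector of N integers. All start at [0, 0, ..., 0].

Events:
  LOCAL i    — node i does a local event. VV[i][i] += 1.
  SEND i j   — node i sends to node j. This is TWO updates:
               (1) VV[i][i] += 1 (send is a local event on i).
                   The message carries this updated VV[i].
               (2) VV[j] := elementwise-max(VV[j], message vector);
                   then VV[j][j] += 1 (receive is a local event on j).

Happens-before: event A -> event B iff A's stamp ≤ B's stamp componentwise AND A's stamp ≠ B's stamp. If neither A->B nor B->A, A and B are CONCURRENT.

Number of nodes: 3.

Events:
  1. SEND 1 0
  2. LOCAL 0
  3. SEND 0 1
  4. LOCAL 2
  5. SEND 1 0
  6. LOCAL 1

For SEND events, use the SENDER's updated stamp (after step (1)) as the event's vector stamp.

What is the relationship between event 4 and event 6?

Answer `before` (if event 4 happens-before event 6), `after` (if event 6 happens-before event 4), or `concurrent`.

Answer: concurrent

Derivation:
Initial: VV[0]=[0, 0, 0]
Initial: VV[1]=[0, 0, 0]
Initial: VV[2]=[0, 0, 0]
Event 1: SEND 1->0: VV[1][1]++ -> VV[1]=[0, 1, 0], msg_vec=[0, 1, 0]; VV[0]=max(VV[0],msg_vec) then VV[0][0]++ -> VV[0]=[1, 1, 0]
Event 2: LOCAL 0: VV[0][0]++ -> VV[0]=[2, 1, 0]
Event 3: SEND 0->1: VV[0][0]++ -> VV[0]=[3, 1, 0], msg_vec=[3, 1, 0]; VV[1]=max(VV[1],msg_vec) then VV[1][1]++ -> VV[1]=[3, 2, 0]
Event 4: LOCAL 2: VV[2][2]++ -> VV[2]=[0, 0, 1]
Event 5: SEND 1->0: VV[1][1]++ -> VV[1]=[3, 3, 0], msg_vec=[3, 3, 0]; VV[0]=max(VV[0],msg_vec) then VV[0][0]++ -> VV[0]=[4, 3, 0]
Event 6: LOCAL 1: VV[1][1]++ -> VV[1]=[3, 4, 0]
Event 4 stamp: [0, 0, 1]
Event 6 stamp: [3, 4, 0]
[0, 0, 1] <= [3, 4, 0]? False
[3, 4, 0] <= [0, 0, 1]? False
Relation: concurrent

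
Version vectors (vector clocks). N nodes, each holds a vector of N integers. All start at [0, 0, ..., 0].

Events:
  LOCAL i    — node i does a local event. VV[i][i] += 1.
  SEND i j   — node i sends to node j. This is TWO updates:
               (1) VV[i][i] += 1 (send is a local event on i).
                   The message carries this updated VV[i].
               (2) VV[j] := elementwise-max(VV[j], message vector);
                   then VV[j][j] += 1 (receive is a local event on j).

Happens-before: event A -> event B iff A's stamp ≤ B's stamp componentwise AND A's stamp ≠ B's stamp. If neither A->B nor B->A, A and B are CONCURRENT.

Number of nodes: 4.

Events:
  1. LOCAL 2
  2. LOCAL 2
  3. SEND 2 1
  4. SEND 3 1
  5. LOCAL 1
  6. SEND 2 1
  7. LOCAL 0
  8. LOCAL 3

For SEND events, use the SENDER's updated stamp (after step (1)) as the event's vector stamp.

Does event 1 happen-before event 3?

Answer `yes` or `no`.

Answer: yes

Derivation:
Initial: VV[0]=[0, 0, 0, 0]
Initial: VV[1]=[0, 0, 0, 0]
Initial: VV[2]=[0, 0, 0, 0]
Initial: VV[3]=[0, 0, 0, 0]
Event 1: LOCAL 2: VV[2][2]++ -> VV[2]=[0, 0, 1, 0]
Event 2: LOCAL 2: VV[2][2]++ -> VV[2]=[0, 0, 2, 0]
Event 3: SEND 2->1: VV[2][2]++ -> VV[2]=[0, 0, 3, 0], msg_vec=[0, 0, 3, 0]; VV[1]=max(VV[1],msg_vec) then VV[1][1]++ -> VV[1]=[0, 1, 3, 0]
Event 4: SEND 3->1: VV[3][3]++ -> VV[3]=[0, 0, 0, 1], msg_vec=[0, 0, 0, 1]; VV[1]=max(VV[1],msg_vec) then VV[1][1]++ -> VV[1]=[0, 2, 3, 1]
Event 5: LOCAL 1: VV[1][1]++ -> VV[1]=[0, 3, 3, 1]
Event 6: SEND 2->1: VV[2][2]++ -> VV[2]=[0, 0, 4, 0], msg_vec=[0, 0, 4, 0]; VV[1]=max(VV[1],msg_vec) then VV[1][1]++ -> VV[1]=[0, 4, 4, 1]
Event 7: LOCAL 0: VV[0][0]++ -> VV[0]=[1, 0, 0, 0]
Event 8: LOCAL 3: VV[3][3]++ -> VV[3]=[0, 0, 0, 2]
Event 1 stamp: [0, 0, 1, 0]
Event 3 stamp: [0, 0, 3, 0]
[0, 0, 1, 0] <= [0, 0, 3, 0]? True. Equal? False. Happens-before: True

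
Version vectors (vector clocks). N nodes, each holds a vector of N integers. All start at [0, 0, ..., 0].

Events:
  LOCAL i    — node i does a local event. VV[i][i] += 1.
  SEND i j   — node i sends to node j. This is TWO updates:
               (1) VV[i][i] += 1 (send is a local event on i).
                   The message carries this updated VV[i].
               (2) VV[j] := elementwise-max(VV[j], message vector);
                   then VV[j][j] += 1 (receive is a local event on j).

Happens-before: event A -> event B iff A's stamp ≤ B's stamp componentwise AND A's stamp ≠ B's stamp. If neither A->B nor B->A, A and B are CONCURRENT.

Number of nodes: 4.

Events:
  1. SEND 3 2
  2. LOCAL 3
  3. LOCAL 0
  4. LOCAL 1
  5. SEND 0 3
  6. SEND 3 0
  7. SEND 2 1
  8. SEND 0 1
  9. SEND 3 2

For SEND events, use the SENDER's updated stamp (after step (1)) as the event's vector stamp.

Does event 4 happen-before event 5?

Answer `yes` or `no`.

Answer: no

Derivation:
Initial: VV[0]=[0, 0, 0, 0]
Initial: VV[1]=[0, 0, 0, 0]
Initial: VV[2]=[0, 0, 0, 0]
Initial: VV[3]=[0, 0, 0, 0]
Event 1: SEND 3->2: VV[3][3]++ -> VV[3]=[0, 0, 0, 1], msg_vec=[0, 0, 0, 1]; VV[2]=max(VV[2],msg_vec) then VV[2][2]++ -> VV[2]=[0, 0, 1, 1]
Event 2: LOCAL 3: VV[3][3]++ -> VV[3]=[0, 0, 0, 2]
Event 3: LOCAL 0: VV[0][0]++ -> VV[0]=[1, 0, 0, 0]
Event 4: LOCAL 1: VV[1][1]++ -> VV[1]=[0, 1, 0, 0]
Event 5: SEND 0->3: VV[0][0]++ -> VV[0]=[2, 0, 0, 0], msg_vec=[2, 0, 0, 0]; VV[3]=max(VV[3],msg_vec) then VV[3][3]++ -> VV[3]=[2, 0, 0, 3]
Event 6: SEND 3->0: VV[3][3]++ -> VV[3]=[2, 0, 0, 4], msg_vec=[2, 0, 0, 4]; VV[0]=max(VV[0],msg_vec) then VV[0][0]++ -> VV[0]=[3, 0, 0, 4]
Event 7: SEND 2->1: VV[2][2]++ -> VV[2]=[0, 0, 2, 1], msg_vec=[0, 0, 2, 1]; VV[1]=max(VV[1],msg_vec) then VV[1][1]++ -> VV[1]=[0, 2, 2, 1]
Event 8: SEND 0->1: VV[0][0]++ -> VV[0]=[4, 0, 0, 4], msg_vec=[4, 0, 0, 4]; VV[1]=max(VV[1],msg_vec) then VV[1][1]++ -> VV[1]=[4, 3, 2, 4]
Event 9: SEND 3->2: VV[3][3]++ -> VV[3]=[2, 0, 0, 5], msg_vec=[2, 0, 0, 5]; VV[2]=max(VV[2],msg_vec) then VV[2][2]++ -> VV[2]=[2, 0, 3, 5]
Event 4 stamp: [0, 1, 0, 0]
Event 5 stamp: [2, 0, 0, 0]
[0, 1, 0, 0] <= [2, 0, 0, 0]? False. Equal? False. Happens-before: False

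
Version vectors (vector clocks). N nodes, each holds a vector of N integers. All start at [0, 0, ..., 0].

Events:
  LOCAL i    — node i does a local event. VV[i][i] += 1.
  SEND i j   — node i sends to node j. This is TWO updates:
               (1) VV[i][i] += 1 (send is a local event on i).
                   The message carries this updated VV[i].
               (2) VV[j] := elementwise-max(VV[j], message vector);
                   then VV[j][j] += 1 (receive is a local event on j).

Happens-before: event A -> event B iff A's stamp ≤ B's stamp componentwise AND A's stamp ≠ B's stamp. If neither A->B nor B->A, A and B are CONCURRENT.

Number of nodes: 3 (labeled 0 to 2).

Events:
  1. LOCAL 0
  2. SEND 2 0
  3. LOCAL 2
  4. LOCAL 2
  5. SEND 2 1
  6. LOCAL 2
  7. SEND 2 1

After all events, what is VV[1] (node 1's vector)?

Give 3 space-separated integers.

Answer: 0 2 6

Derivation:
Initial: VV[0]=[0, 0, 0]
Initial: VV[1]=[0, 0, 0]
Initial: VV[2]=[0, 0, 0]
Event 1: LOCAL 0: VV[0][0]++ -> VV[0]=[1, 0, 0]
Event 2: SEND 2->0: VV[2][2]++ -> VV[2]=[0, 0, 1], msg_vec=[0, 0, 1]; VV[0]=max(VV[0],msg_vec) then VV[0][0]++ -> VV[0]=[2, 0, 1]
Event 3: LOCAL 2: VV[2][2]++ -> VV[2]=[0, 0, 2]
Event 4: LOCAL 2: VV[2][2]++ -> VV[2]=[0, 0, 3]
Event 5: SEND 2->1: VV[2][2]++ -> VV[2]=[0, 0, 4], msg_vec=[0, 0, 4]; VV[1]=max(VV[1],msg_vec) then VV[1][1]++ -> VV[1]=[0, 1, 4]
Event 6: LOCAL 2: VV[2][2]++ -> VV[2]=[0, 0, 5]
Event 7: SEND 2->1: VV[2][2]++ -> VV[2]=[0, 0, 6], msg_vec=[0, 0, 6]; VV[1]=max(VV[1],msg_vec) then VV[1][1]++ -> VV[1]=[0, 2, 6]
Final vectors: VV[0]=[2, 0, 1]; VV[1]=[0, 2, 6]; VV[2]=[0, 0, 6]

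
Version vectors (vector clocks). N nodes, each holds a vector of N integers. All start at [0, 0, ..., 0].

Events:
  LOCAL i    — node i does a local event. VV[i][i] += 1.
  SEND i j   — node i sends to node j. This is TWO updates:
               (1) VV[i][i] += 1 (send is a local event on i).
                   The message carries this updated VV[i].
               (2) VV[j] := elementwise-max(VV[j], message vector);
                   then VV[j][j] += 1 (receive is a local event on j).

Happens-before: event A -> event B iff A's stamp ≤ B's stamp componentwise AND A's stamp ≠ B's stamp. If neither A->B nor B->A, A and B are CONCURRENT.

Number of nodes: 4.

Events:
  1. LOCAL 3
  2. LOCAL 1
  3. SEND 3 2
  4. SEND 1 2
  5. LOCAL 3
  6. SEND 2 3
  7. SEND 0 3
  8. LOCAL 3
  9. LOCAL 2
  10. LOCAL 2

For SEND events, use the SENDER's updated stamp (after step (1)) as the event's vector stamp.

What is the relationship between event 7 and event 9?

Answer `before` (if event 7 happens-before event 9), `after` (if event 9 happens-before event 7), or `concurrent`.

Initial: VV[0]=[0, 0, 0, 0]
Initial: VV[1]=[0, 0, 0, 0]
Initial: VV[2]=[0, 0, 0, 0]
Initial: VV[3]=[0, 0, 0, 0]
Event 1: LOCAL 3: VV[3][3]++ -> VV[3]=[0, 0, 0, 1]
Event 2: LOCAL 1: VV[1][1]++ -> VV[1]=[0, 1, 0, 0]
Event 3: SEND 3->2: VV[3][3]++ -> VV[3]=[0, 0, 0, 2], msg_vec=[0, 0, 0, 2]; VV[2]=max(VV[2],msg_vec) then VV[2][2]++ -> VV[2]=[0, 0, 1, 2]
Event 4: SEND 1->2: VV[1][1]++ -> VV[1]=[0, 2, 0, 0], msg_vec=[0, 2, 0, 0]; VV[2]=max(VV[2],msg_vec) then VV[2][2]++ -> VV[2]=[0, 2, 2, 2]
Event 5: LOCAL 3: VV[3][3]++ -> VV[3]=[0, 0, 0, 3]
Event 6: SEND 2->3: VV[2][2]++ -> VV[2]=[0, 2, 3, 2], msg_vec=[0, 2, 3, 2]; VV[3]=max(VV[3],msg_vec) then VV[3][3]++ -> VV[3]=[0, 2, 3, 4]
Event 7: SEND 0->3: VV[0][0]++ -> VV[0]=[1, 0, 0, 0], msg_vec=[1, 0, 0, 0]; VV[3]=max(VV[3],msg_vec) then VV[3][3]++ -> VV[3]=[1, 2, 3, 5]
Event 8: LOCAL 3: VV[3][3]++ -> VV[3]=[1, 2, 3, 6]
Event 9: LOCAL 2: VV[2][2]++ -> VV[2]=[0, 2, 4, 2]
Event 10: LOCAL 2: VV[2][2]++ -> VV[2]=[0, 2, 5, 2]
Event 7 stamp: [1, 0, 0, 0]
Event 9 stamp: [0, 2, 4, 2]
[1, 0, 0, 0] <= [0, 2, 4, 2]? False
[0, 2, 4, 2] <= [1, 0, 0, 0]? False
Relation: concurrent

Answer: concurrent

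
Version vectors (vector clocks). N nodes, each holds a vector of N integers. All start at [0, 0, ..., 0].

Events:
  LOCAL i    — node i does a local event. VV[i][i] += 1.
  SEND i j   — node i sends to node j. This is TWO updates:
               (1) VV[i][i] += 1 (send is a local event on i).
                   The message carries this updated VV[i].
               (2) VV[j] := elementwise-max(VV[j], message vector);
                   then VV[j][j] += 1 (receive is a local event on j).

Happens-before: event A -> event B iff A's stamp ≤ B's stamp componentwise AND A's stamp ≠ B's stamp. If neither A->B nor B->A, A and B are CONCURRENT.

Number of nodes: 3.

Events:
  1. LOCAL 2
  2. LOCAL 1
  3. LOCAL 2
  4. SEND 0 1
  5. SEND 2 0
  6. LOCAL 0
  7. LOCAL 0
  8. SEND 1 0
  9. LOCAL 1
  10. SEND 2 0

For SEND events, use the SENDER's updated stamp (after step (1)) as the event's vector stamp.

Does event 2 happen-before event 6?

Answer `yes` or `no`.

Answer: no

Derivation:
Initial: VV[0]=[0, 0, 0]
Initial: VV[1]=[0, 0, 0]
Initial: VV[2]=[0, 0, 0]
Event 1: LOCAL 2: VV[2][2]++ -> VV[2]=[0, 0, 1]
Event 2: LOCAL 1: VV[1][1]++ -> VV[1]=[0, 1, 0]
Event 3: LOCAL 2: VV[2][2]++ -> VV[2]=[0, 0, 2]
Event 4: SEND 0->1: VV[0][0]++ -> VV[0]=[1, 0, 0], msg_vec=[1, 0, 0]; VV[1]=max(VV[1],msg_vec) then VV[1][1]++ -> VV[1]=[1, 2, 0]
Event 5: SEND 2->0: VV[2][2]++ -> VV[2]=[0, 0, 3], msg_vec=[0, 0, 3]; VV[0]=max(VV[0],msg_vec) then VV[0][0]++ -> VV[0]=[2, 0, 3]
Event 6: LOCAL 0: VV[0][0]++ -> VV[0]=[3, 0, 3]
Event 7: LOCAL 0: VV[0][0]++ -> VV[0]=[4, 0, 3]
Event 8: SEND 1->0: VV[1][1]++ -> VV[1]=[1, 3, 0], msg_vec=[1, 3, 0]; VV[0]=max(VV[0],msg_vec) then VV[0][0]++ -> VV[0]=[5, 3, 3]
Event 9: LOCAL 1: VV[1][1]++ -> VV[1]=[1, 4, 0]
Event 10: SEND 2->0: VV[2][2]++ -> VV[2]=[0, 0, 4], msg_vec=[0, 0, 4]; VV[0]=max(VV[0],msg_vec) then VV[0][0]++ -> VV[0]=[6, 3, 4]
Event 2 stamp: [0, 1, 0]
Event 6 stamp: [3, 0, 3]
[0, 1, 0] <= [3, 0, 3]? False. Equal? False. Happens-before: False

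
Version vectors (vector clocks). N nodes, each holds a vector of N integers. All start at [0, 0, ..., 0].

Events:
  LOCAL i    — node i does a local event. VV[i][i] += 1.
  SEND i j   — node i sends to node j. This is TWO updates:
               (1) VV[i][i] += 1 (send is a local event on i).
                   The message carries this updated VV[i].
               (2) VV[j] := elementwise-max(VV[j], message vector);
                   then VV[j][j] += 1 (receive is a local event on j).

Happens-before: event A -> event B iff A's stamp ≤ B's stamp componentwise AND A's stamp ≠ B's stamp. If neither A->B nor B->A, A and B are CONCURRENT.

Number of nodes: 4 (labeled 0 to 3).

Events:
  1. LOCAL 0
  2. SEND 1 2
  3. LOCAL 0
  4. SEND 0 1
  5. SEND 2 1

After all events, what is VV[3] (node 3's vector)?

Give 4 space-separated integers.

Answer: 0 0 0 0

Derivation:
Initial: VV[0]=[0, 0, 0, 0]
Initial: VV[1]=[0, 0, 0, 0]
Initial: VV[2]=[0, 0, 0, 0]
Initial: VV[3]=[0, 0, 0, 0]
Event 1: LOCAL 0: VV[0][0]++ -> VV[0]=[1, 0, 0, 0]
Event 2: SEND 1->2: VV[1][1]++ -> VV[1]=[0, 1, 0, 0], msg_vec=[0, 1, 0, 0]; VV[2]=max(VV[2],msg_vec) then VV[2][2]++ -> VV[2]=[0, 1, 1, 0]
Event 3: LOCAL 0: VV[0][0]++ -> VV[0]=[2, 0, 0, 0]
Event 4: SEND 0->1: VV[0][0]++ -> VV[0]=[3, 0, 0, 0], msg_vec=[3, 0, 0, 0]; VV[1]=max(VV[1],msg_vec) then VV[1][1]++ -> VV[1]=[3, 2, 0, 0]
Event 5: SEND 2->1: VV[2][2]++ -> VV[2]=[0, 1, 2, 0], msg_vec=[0, 1, 2, 0]; VV[1]=max(VV[1],msg_vec) then VV[1][1]++ -> VV[1]=[3, 3, 2, 0]
Final vectors: VV[0]=[3, 0, 0, 0]; VV[1]=[3, 3, 2, 0]; VV[2]=[0, 1, 2, 0]; VV[3]=[0, 0, 0, 0]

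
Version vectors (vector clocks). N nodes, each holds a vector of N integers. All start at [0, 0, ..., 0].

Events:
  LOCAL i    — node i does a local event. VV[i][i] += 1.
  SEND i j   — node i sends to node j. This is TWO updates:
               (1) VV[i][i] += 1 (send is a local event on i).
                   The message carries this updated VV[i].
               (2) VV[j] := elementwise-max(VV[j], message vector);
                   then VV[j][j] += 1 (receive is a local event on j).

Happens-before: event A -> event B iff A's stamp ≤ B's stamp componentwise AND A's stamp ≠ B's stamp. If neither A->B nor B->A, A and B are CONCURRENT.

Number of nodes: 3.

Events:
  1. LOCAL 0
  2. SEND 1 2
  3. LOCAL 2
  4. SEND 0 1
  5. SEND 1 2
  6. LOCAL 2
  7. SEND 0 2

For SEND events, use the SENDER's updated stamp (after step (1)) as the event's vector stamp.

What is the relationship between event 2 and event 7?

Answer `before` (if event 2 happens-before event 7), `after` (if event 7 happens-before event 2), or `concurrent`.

Initial: VV[0]=[0, 0, 0]
Initial: VV[1]=[0, 0, 0]
Initial: VV[2]=[0, 0, 0]
Event 1: LOCAL 0: VV[0][0]++ -> VV[0]=[1, 0, 0]
Event 2: SEND 1->2: VV[1][1]++ -> VV[1]=[0, 1, 0], msg_vec=[0, 1, 0]; VV[2]=max(VV[2],msg_vec) then VV[2][2]++ -> VV[2]=[0, 1, 1]
Event 3: LOCAL 2: VV[2][2]++ -> VV[2]=[0, 1, 2]
Event 4: SEND 0->1: VV[0][0]++ -> VV[0]=[2, 0, 0], msg_vec=[2, 0, 0]; VV[1]=max(VV[1],msg_vec) then VV[1][1]++ -> VV[1]=[2, 2, 0]
Event 5: SEND 1->2: VV[1][1]++ -> VV[1]=[2, 3, 0], msg_vec=[2, 3, 0]; VV[2]=max(VV[2],msg_vec) then VV[2][2]++ -> VV[2]=[2, 3, 3]
Event 6: LOCAL 2: VV[2][2]++ -> VV[2]=[2, 3, 4]
Event 7: SEND 0->2: VV[0][0]++ -> VV[0]=[3, 0, 0], msg_vec=[3, 0, 0]; VV[2]=max(VV[2],msg_vec) then VV[2][2]++ -> VV[2]=[3, 3, 5]
Event 2 stamp: [0, 1, 0]
Event 7 stamp: [3, 0, 0]
[0, 1, 0] <= [3, 0, 0]? False
[3, 0, 0] <= [0, 1, 0]? False
Relation: concurrent

Answer: concurrent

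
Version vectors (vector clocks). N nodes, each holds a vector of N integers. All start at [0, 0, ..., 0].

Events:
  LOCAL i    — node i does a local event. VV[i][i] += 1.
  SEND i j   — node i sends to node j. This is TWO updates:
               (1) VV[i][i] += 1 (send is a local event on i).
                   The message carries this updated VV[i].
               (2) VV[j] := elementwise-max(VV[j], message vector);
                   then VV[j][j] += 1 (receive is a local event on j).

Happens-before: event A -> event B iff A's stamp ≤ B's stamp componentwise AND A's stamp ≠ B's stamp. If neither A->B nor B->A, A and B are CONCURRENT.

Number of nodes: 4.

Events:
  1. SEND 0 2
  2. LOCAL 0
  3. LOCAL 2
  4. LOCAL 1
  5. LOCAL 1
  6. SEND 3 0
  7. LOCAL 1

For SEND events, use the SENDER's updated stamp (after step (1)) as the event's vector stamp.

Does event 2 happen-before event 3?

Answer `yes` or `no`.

Initial: VV[0]=[0, 0, 0, 0]
Initial: VV[1]=[0, 0, 0, 0]
Initial: VV[2]=[0, 0, 0, 0]
Initial: VV[3]=[0, 0, 0, 0]
Event 1: SEND 0->2: VV[0][0]++ -> VV[0]=[1, 0, 0, 0], msg_vec=[1, 0, 0, 0]; VV[2]=max(VV[2],msg_vec) then VV[2][2]++ -> VV[2]=[1, 0, 1, 0]
Event 2: LOCAL 0: VV[0][0]++ -> VV[0]=[2, 0, 0, 0]
Event 3: LOCAL 2: VV[2][2]++ -> VV[2]=[1, 0, 2, 0]
Event 4: LOCAL 1: VV[1][1]++ -> VV[1]=[0, 1, 0, 0]
Event 5: LOCAL 1: VV[1][1]++ -> VV[1]=[0, 2, 0, 0]
Event 6: SEND 3->0: VV[3][3]++ -> VV[3]=[0, 0, 0, 1], msg_vec=[0, 0, 0, 1]; VV[0]=max(VV[0],msg_vec) then VV[0][0]++ -> VV[0]=[3, 0, 0, 1]
Event 7: LOCAL 1: VV[1][1]++ -> VV[1]=[0, 3, 0, 0]
Event 2 stamp: [2, 0, 0, 0]
Event 3 stamp: [1, 0, 2, 0]
[2, 0, 0, 0] <= [1, 0, 2, 0]? False. Equal? False. Happens-before: False

Answer: no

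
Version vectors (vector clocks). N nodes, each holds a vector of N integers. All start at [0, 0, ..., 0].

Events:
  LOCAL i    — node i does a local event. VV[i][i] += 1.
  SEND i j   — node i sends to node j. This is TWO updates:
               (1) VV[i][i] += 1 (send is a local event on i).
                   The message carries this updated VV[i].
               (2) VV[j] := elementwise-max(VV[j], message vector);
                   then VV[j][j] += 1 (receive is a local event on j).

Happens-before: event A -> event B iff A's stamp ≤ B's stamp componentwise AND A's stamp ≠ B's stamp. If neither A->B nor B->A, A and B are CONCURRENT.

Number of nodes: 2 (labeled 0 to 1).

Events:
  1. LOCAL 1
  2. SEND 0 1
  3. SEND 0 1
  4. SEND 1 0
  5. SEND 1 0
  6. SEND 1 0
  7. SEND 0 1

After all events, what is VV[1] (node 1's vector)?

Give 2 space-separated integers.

Answer: 6 7

Derivation:
Initial: VV[0]=[0, 0]
Initial: VV[1]=[0, 0]
Event 1: LOCAL 1: VV[1][1]++ -> VV[1]=[0, 1]
Event 2: SEND 0->1: VV[0][0]++ -> VV[0]=[1, 0], msg_vec=[1, 0]; VV[1]=max(VV[1],msg_vec) then VV[1][1]++ -> VV[1]=[1, 2]
Event 3: SEND 0->1: VV[0][0]++ -> VV[0]=[2, 0], msg_vec=[2, 0]; VV[1]=max(VV[1],msg_vec) then VV[1][1]++ -> VV[1]=[2, 3]
Event 4: SEND 1->0: VV[1][1]++ -> VV[1]=[2, 4], msg_vec=[2, 4]; VV[0]=max(VV[0],msg_vec) then VV[0][0]++ -> VV[0]=[3, 4]
Event 5: SEND 1->0: VV[1][1]++ -> VV[1]=[2, 5], msg_vec=[2, 5]; VV[0]=max(VV[0],msg_vec) then VV[0][0]++ -> VV[0]=[4, 5]
Event 6: SEND 1->0: VV[1][1]++ -> VV[1]=[2, 6], msg_vec=[2, 6]; VV[0]=max(VV[0],msg_vec) then VV[0][0]++ -> VV[0]=[5, 6]
Event 7: SEND 0->1: VV[0][0]++ -> VV[0]=[6, 6], msg_vec=[6, 6]; VV[1]=max(VV[1],msg_vec) then VV[1][1]++ -> VV[1]=[6, 7]
Final vectors: VV[0]=[6, 6]; VV[1]=[6, 7]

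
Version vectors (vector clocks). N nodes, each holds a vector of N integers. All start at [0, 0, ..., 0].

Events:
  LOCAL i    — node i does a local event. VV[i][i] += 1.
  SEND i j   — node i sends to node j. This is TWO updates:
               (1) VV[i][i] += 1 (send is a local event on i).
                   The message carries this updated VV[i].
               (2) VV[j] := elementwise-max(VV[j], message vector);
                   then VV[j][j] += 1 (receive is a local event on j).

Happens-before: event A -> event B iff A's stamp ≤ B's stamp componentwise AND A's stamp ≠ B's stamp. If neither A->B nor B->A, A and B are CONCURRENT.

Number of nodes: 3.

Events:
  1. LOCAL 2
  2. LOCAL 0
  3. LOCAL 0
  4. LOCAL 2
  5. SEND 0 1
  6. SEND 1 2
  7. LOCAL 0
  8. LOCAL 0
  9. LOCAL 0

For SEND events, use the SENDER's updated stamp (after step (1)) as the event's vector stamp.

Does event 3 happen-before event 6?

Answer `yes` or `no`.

Initial: VV[0]=[0, 0, 0]
Initial: VV[1]=[0, 0, 0]
Initial: VV[2]=[0, 0, 0]
Event 1: LOCAL 2: VV[2][2]++ -> VV[2]=[0, 0, 1]
Event 2: LOCAL 0: VV[0][0]++ -> VV[0]=[1, 0, 0]
Event 3: LOCAL 0: VV[0][0]++ -> VV[0]=[2, 0, 0]
Event 4: LOCAL 2: VV[2][2]++ -> VV[2]=[0, 0, 2]
Event 5: SEND 0->1: VV[0][0]++ -> VV[0]=[3, 0, 0], msg_vec=[3, 0, 0]; VV[1]=max(VV[1],msg_vec) then VV[1][1]++ -> VV[1]=[3, 1, 0]
Event 6: SEND 1->2: VV[1][1]++ -> VV[1]=[3, 2, 0], msg_vec=[3, 2, 0]; VV[2]=max(VV[2],msg_vec) then VV[2][2]++ -> VV[2]=[3, 2, 3]
Event 7: LOCAL 0: VV[0][0]++ -> VV[0]=[4, 0, 0]
Event 8: LOCAL 0: VV[0][0]++ -> VV[0]=[5, 0, 0]
Event 9: LOCAL 0: VV[0][0]++ -> VV[0]=[6, 0, 0]
Event 3 stamp: [2, 0, 0]
Event 6 stamp: [3, 2, 0]
[2, 0, 0] <= [3, 2, 0]? True. Equal? False. Happens-before: True

Answer: yes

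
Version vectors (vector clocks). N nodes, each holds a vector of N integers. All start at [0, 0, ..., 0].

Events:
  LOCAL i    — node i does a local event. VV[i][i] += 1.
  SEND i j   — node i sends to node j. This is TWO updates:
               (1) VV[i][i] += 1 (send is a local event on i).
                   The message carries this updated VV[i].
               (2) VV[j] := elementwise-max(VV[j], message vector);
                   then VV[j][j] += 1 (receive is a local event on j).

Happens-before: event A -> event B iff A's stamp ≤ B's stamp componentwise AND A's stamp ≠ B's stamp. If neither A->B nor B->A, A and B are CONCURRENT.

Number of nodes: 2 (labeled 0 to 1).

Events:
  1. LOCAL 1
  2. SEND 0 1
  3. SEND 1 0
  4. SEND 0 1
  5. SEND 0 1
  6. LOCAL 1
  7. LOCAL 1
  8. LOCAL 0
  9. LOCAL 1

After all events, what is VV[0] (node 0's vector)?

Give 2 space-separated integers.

Initial: VV[0]=[0, 0]
Initial: VV[1]=[0, 0]
Event 1: LOCAL 1: VV[1][1]++ -> VV[1]=[0, 1]
Event 2: SEND 0->1: VV[0][0]++ -> VV[0]=[1, 0], msg_vec=[1, 0]; VV[1]=max(VV[1],msg_vec) then VV[1][1]++ -> VV[1]=[1, 2]
Event 3: SEND 1->0: VV[1][1]++ -> VV[1]=[1, 3], msg_vec=[1, 3]; VV[0]=max(VV[0],msg_vec) then VV[0][0]++ -> VV[0]=[2, 3]
Event 4: SEND 0->1: VV[0][0]++ -> VV[0]=[3, 3], msg_vec=[3, 3]; VV[1]=max(VV[1],msg_vec) then VV[1][1]++ -> VV[1]=[3, 4]
Event 5: SEND 0->1: VV[0][0]++ -> VV[0]=[4, 3], msg_vec=[4, 3]; VV[1]=max(VV[1],msg_vec) then VV[1][1]++ -> VV[1]=[4, 5]
Event 6: LOCAL 1: VV[1][1]++ -> VV[1]=[4, 6]
Event 7: LOCAL 1: VV[1][1]++ -> VV[1]=[4, 7]
Event 8: LOCAL 0: VV[0][0]++ -> VV[0]=[5, 3]
Event 9: LOCAL 1: VV[1][1]++ -> VV[1]=[4, 8]
Final vectors: VV[0]=[5, 3]; VV[1]=[4, 8]

Answer: 5 3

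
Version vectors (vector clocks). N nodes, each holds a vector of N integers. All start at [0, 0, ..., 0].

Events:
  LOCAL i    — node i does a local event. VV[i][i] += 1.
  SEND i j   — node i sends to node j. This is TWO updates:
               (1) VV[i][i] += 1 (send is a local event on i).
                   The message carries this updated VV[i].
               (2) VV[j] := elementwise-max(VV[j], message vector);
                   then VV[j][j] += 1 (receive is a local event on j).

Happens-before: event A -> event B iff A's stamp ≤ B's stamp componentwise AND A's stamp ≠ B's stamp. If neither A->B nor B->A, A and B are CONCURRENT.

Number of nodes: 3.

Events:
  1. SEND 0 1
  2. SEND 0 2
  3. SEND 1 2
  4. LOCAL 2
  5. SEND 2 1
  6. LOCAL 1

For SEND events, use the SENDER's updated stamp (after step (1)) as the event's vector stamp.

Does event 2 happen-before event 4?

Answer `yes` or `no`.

Answer: yes

Derivation:
Initial: VV[0]=[0, 0, 0]
Initial: VV[1]=[0, 0, 0]
Initial: VV[2]=[0, 0, 0]
Event 1: SEND 0->1: VV[0][0]++ -> VV[0]=[1, 0, 0], msg_vec=[1, 0, 0]; VV[1]=max(VV[1],msg_vec) then VV[1][1]++ -> VV[1]=[1, 1, 0]
Event 2: SEND 0->2: VV[0][0]++ -> VV[0]=[2, 0, 0], msg_vec=[2, 0, 0]; VV[2]=max(VV[2],msg_vec) then VV[2][2]++ -> VV[2]=[2, 0, 1]
Event 3: SEND 1->2: VV[1][1]++ -> VV[1]=[1, 2, 0], msg_vec=[1, 2, 0]; VV[2]=max(VV[2],msg_vec) then VV[2][2]++ -> VV[2]=[2, 2, 2]
Event 4: LOCAL 2: VV[2][2]++ -> VV[2]=[2, 2, 3]
Event 5: SEND 2->1: VV[2][2]++ -> VV[2]=[2, 2, 4], msg_vec=[2, 2, 4]; VV[1]=max(VV[1],msg_vec) then VV[1][1]++ -> VV[1]=[2, 3, 4]
Event 6: LOCAL 1: VV[1][1]++ -> VV[1]=[2, 4, 4]
Event 2 stamp: [2, 0, 0]
Event 4 stamp: [2, 2, 3]
[2, 0, 0] <= [2, 2, 3]? True. Equal? False. Happens-before: True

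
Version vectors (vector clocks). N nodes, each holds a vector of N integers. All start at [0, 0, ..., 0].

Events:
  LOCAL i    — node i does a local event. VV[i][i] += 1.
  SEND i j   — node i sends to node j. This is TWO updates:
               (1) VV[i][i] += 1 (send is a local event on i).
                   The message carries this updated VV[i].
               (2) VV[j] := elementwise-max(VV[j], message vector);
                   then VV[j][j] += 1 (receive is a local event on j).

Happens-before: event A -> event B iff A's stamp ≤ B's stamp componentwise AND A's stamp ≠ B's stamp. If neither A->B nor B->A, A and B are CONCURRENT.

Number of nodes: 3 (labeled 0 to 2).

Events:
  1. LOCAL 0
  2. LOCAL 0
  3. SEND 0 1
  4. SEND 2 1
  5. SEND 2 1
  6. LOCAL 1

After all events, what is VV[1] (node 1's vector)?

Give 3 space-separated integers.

Initial: VV[0]=[0, 0, 0]
Initial: VV[1]=[0, 0, 0]
Initial: VV[2]=[0, 0, 0]
Event 1: LOCAL 0: VV[0][0]++ -> VV[0]=[1, 0, 0]
Event 2: LOCAL 0: VV[0][0]++ -> VV[0]=[2, 0, 0]
Event 3: SEND 0->1: VV[0][0]++ -> VV[0]=[3, 0, 0], msg_vec=[3, 0, 0]; VV[1]=max(VV[1],msg_vec) then VV[1][1]++ -> VV[1]=[3, 1, 0]
Event 4: SEND 2->1: VV[2][2]++ -> VV[2]=[0, 0, 1], msg_vec=[0, 0, 1]; VV[1]=max(VV[1],msg_vec) then VV[1][1]++ -> VV[1]=[3, 2, 1]
Event 5: SEND 2->1: VV[2][2]++ -> VV[2]=[0, 0, 2], msg_vec=[0, 0, 2]; VV[1]=max(VV[1],msg_vec) then VV[1][1]++ -> VV[1]=[3, 3, 2]
Event 6: LOCAL 1: VV[1][1]++ -> VV[1]=[3, 4, 2]
Final vectors: VV[0]=[3, 0, 0]; VV[1]=[3, 4, 2]; VV[2]=[0, 0, 2]

Answer: 3 4 2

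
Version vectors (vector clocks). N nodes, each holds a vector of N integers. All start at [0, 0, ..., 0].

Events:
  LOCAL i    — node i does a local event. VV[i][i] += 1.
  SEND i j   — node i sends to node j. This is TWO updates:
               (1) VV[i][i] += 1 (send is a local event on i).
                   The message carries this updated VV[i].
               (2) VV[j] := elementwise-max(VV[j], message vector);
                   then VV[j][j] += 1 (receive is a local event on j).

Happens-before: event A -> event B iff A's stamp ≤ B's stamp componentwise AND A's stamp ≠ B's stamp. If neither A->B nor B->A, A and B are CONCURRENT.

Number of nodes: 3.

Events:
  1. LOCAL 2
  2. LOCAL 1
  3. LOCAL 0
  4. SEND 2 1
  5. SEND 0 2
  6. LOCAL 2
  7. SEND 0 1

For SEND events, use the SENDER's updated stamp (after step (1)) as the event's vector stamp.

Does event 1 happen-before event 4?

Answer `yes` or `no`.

Answer: yes

Derivation:
Initial: VV[0]=[0, 0, 0]
Initial: VV[1]=[0, 0, 0]
Initial: VV[2]=[0, 0, 0]
Event 1: LOCAL 2: VV[2][2]++ -> VV[2]=[0, 0, 1]
Event 2: LOCAL 1: VV[1][1]++ -> VV[1]=[0, 1, 0]
Event 3: LOCAL 0: VV[0][0]++ -> VV[0]=[1, 0, 0]
Event 4: SEND 2->1: VV[2][2]++ -> VV[2]=[0, 0, 2], msg_vec=[0, 0, 2]; VV[1]=max(VV[1],msg_vec) then VV[1][1]++ -> VV[1]=[0, 2, 2]
Event 5: SEND 0->2: VV[0][0]++ -> VV[0]=[2, 0, 0], msg_vec=[2, 0, 0]; VV[2]=max(VV[2],msg_vec) then VV[2][2]++ -> VV[2]=[2, 0, 3]
Event 6: LOCAL 2: VV[2][2]++ -> VV[2]=[2, 0, 4]
Event 7: SEND 0->1: VV[0][0]++ -> VV[0]=[3, 0, 0], msg_vec=[3, 0, 0]; VV[1]=max(VV[1],msg_vec) then VV[1][1]++ -> VV[1]=[3, 3, 2]
Event 1 stamp: [0, 0, 1]
Event 4 stamp: [0, 0, 2]
[0, 0, 1] <= [0, 0, 2]? True. Equal? False. Happens-before: True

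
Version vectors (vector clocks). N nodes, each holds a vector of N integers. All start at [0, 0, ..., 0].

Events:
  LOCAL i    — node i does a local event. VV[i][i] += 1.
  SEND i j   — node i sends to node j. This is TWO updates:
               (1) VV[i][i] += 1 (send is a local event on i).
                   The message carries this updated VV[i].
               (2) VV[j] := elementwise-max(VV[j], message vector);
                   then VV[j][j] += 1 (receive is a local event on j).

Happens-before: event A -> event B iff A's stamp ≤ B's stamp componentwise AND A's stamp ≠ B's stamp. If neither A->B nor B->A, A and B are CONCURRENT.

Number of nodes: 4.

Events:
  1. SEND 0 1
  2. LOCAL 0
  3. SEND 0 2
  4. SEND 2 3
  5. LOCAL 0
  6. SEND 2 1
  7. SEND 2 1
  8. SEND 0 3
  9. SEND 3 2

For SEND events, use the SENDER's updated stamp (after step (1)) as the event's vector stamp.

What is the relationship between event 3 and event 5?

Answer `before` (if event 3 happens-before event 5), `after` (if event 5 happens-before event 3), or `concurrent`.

Initial: VV[0]=[0, 0, 0, 0]
Initial: VV[1]=[0, 0, 0, 0]
Initial: VV[2]=[0, 0, 0, 0]
Initial: VV[3]=[0, 0, 0, 0]
Event 1: SEND 0->1: VV[0][0]++ -> VV[0]=[1, 0, 0, 0], msg_vec=[1, 0, 0, 0]; VV[1]=max(VV[1],msg_vec) then VV[1][1]++ -> VV[1]=[1, 1, 0, 0]
Event 2: LOCAL 0: VV[0][0]++ -> VV[0]=[2, 0, 0, 0]
Event 3: SEND 0->2: VV[0][0]++ -> VV[0]=[3, 0, 0, 0], msg_vec=[3, 0, 0, 0]; VV[2]=max(VV[2],msg_vec) then VV[2][2]++ -> VV[2]=[3, 0, 1, 0]
Event 4: SEND 2->3: VV[2][2]++ -> VV[2]=[3, 0, 2, 0], msg_vec=[3, 0, 2, 0]; VV[3]=max(VV[3],msg_vec) then VV[3][3]++ -> VV[3]=[3, 0, 2, 1]
Event 5: LOCAL 0: VV[0][0]++ -> VV[0]=[4, 0, 0, 0]
Event 6: SEND 2->1: VV[2][2]++ -> VV[2]=[3, 0, 3, 0], msg_vec=[3, 0, 3, 0]; VV[1]=max(VV[1],msg_vec) then VV[1][1]++ -> VV[1]=[3, 2, 3, 0]
Event 7: SEND 2->1: VV[2][2]++ -> VV[2]=[3, 0, 4, 0], msg_vec=[3, 0, 4, 0]; VV[1]=max(VV[1],msg_vec) then VV[1][1]++ -> VV[1]=[3, 3, 4, 0]
Event 8: SEND 0->3: VV[0][0]++ -> VV[0]=[5, 0, 0, 0], msg_vec=[5, 0, 0, 0]; VV[3]=max(VV[3],msg_vec) then VV[3][3]++ -> VV[3]=[5, 0, 2, 2]
Event 9: SEND 3->2: VV[3][3]++ -> VV[3]=[5, 0, 2, 3], msg_vec=[5, 0, 2, 3]; VV[2]=max(VV[2],msg_vec) then VV[2][2]++ -> VV[2]=[5, 0, 5, 3]
Event 3 stamp: [3, 0, 0, 0]
Event 5 stamp: [4, 0, 0, 0]
[3, 0, 0, 0] <= [4, 0, 0, 0]? True
[4, 0, 0, 0] <= [3, 0, 0, 0]? False
Relation: before

Answer: before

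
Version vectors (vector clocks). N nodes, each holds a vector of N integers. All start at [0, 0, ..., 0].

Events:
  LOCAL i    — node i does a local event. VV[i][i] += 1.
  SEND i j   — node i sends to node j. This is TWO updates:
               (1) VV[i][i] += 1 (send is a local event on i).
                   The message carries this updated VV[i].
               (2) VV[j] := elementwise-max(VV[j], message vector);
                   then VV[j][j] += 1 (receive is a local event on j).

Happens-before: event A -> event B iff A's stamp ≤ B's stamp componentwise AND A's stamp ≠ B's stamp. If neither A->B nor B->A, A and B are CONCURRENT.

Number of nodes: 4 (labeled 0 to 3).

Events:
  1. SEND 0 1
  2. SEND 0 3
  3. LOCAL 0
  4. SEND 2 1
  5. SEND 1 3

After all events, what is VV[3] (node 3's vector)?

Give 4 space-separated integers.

Initial: VV[0]=[0, 0, 0, 0]
Initial: VV[1]=[0, 0, 0, 0]
Initial: VV[2]=[0, 0, 0, 0]
Initial: VV[3]=[0, 0, 0, 0]
Event 1: SEND 0->1: VV[0][0]++ -> VV[0]=[1, 0, 0, 0], msg_vec=[1, 0, 0, 0]; VV[1]=max(VV[1],msg_vec) then VV[1][1]++ -> VV[1]=[1, 1, 0, 0]
Event 2: SEND 0->3: VV[0][0]++ -> VV[0]=[2, 0, 0, 0], msg_vec=[2, 0, 0, 0]; VV[3]=max(VV[3],msg_vec) then VV[3][3]++ -> VV[3]=[2, 0, 0, 1]
Event 3: LOCAL 0: VV[0][0]++ -> VV[0]=[3, 0, 0, 0]
Event 4: SEND 2->1: VV[2][2]++ -> VV[2]=[0, 0, 1, 0], msg_vec=[0, 0, 1, 0]; VV[1]=max(VV[1],msg_vec) then VV[1][1]++ -> VV[1]=[1, 2, 1, 0]
Event 5: SEND 1->3: VV[1][1]++ -> VV[1]=[1, 3, 1, 0], msg_vec=[1, 3, 1, 0]; VV[3]=max(VV[3],msg_vec) then VV[3][3]++ -> VV[3]=[2, 3, 1, 2]
Final vectors: VV[0]=[3, 0, 0, 0]; VV[1]=[1, 3, 1, 0]; VV[2]=[0, 0, 1, 0]; VV[3]=[2, 3, 1, 2]

Answer: 2 3 1 2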